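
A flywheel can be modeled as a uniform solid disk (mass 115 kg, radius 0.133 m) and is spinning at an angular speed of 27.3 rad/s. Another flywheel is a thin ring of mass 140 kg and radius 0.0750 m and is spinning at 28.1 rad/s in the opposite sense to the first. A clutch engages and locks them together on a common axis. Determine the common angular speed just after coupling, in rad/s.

|ω_f| ≈ 3.12 rad/s

No external torque acts about the common axis, so total angular momentum is conserved.
Moments of inertia: I_A = ½(115)(0.133)² = 1.017 kg·m²; I_B = (140)(0.0750)² = 0.7875 kg·m².
Taking A's sense as positive: L = (1.017)(27.3) − (0.7875)(28.1) = 5.639 kg·m²·rad/s.
Combined I = 1.017 + 0.7875 = 1.805 kg·m².
ω_f = L / I = 5.639 / 1.805 = 3.125 rad/s.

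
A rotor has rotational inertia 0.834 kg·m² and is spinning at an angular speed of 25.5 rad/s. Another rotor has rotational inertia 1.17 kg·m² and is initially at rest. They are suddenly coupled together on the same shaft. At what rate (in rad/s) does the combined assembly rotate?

|ω_f| ≈ 10.6 rad/s

The coupling torques are internal; angular momentum about the shared axis is conserved.
Taking A's sense as positive: L = (0.8340)(25.5) = 21.27 kg·m²·rad/s.
Combined I = 0.8340 + 1.170 = 2.004 kg·m².
ω_f = L / I = 21.27 / 2.004 = 10.61 rad/s.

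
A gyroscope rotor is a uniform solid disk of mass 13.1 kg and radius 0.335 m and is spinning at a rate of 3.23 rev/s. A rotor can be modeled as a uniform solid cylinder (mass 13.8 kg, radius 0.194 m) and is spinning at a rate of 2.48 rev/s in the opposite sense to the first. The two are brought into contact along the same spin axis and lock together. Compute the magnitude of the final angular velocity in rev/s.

The coupling torques are internal; angular momentum about the shared axis is conserved.
Moments of inertia: I_A = ½(13.1)(0.335)² = 0.7351 kg·m²; I_B = ½(13.8)(0.194)² = 0.2597 kg·m².
Taking A's sense as positive: L = (0.7351)(3.23) − (0.2597)(2.48) = 1.730 kg·m²·rev/s.
Combined I = 0.7351 + 0.2597 = 0.9948 kg·m².
ω_f = L / I = 1.730 / 0.9948 = 1.739 rev/s.

|ω_f| ≈ 1.74 rev/s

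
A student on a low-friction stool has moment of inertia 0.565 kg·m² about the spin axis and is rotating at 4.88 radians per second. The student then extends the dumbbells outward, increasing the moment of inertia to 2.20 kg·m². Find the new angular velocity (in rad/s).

No external torque acts about the spin axis, so angular momentum is conserved.
ω₂ = I₁ω₁ / I₂ = (0.5650)(4.88 rad/s) / (2.200) = 1.253 rad/s.

ω₂ ≈ 1.25 rad/s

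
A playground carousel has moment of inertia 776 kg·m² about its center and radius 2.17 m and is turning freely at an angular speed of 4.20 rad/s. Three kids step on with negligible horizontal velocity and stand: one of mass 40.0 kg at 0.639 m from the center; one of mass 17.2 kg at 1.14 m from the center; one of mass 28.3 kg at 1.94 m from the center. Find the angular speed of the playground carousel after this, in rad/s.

ω_f ≈ 3.54 rad/s

No external torque acts about the center; L_before = L_after.
Added inertia Σmr² = (40.0)(0.639)² + (17.2)(1.14)² + (28.3)(1.94)² = 145.2 kg·m²; I_f = 776.0 + 145.2 = 921.2 kg·m².
ω_f = I_p ω_i / I_f = (776.0)(4.20) / 921.2 = 3.538 rad/s.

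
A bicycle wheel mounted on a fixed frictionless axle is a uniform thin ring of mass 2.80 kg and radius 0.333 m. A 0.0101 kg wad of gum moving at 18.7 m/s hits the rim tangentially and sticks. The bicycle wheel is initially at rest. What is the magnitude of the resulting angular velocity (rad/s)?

About the axle the impulsive forces during the collision are internal, so angular momentum about that axis is conserved.
I_p = (2.80)(0.333)² = 0.3105 kg·m². Taking the sense of the wad of gum's angular momentum as positive, L_{wad} = m v R = (0.0101)(18.7)(0.333) = 0.06289 kg·m²/s.
L_i = 0 + 0.06289 = 0.06289 kg·m²/s.
After sticking, I_f = I_p + m R² = 0.3105 + (0.0101)(0.333)² = 0.3116 kg·m².
ω_f = L_i / I_f = 0.06289 / 0.3116 = 0.2018 rad/s.

|ω_f| ≈ 0.202 rad/s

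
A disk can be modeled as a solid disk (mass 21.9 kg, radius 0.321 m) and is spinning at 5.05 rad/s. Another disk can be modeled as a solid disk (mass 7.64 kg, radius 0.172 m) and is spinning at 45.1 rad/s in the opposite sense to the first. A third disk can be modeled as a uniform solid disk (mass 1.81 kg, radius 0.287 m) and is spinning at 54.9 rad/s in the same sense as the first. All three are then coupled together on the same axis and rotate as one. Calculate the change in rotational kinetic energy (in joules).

No external torque acts about the common axis, so total angular momentum is conserved.
Moments of inertia: I_A = ½(21.9)(0.321)² = 1.128 kg·m²; I_B = ½(7.64)(0.172)² = 0.1130 kg·m²; I_C = ½(1.81)(0.287)² = 0.07454 kg·m².
Taking A's sense as positive: L = (1.128)(5.05) − (0.1130)(45.1) + (0.07454)(54.9) = 4.694 kg·m²·rad/s.
Combined I = 1.128 + 0.1130 + 0.07454 = 1.316 kg·m².
ω_f = L / I = 4.694 / 1.316 = 3.567 rad/s.
KE_i = ½ΣIω² = 241.7 J; KE_f = ½(1.316)(3.567)² = 8.371 J.

ΔKE ≈ -233 J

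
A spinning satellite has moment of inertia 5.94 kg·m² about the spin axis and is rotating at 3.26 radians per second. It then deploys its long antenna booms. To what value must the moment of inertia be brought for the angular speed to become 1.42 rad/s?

Angular momentum about the spin axis is conserved since the torque about it is zero.
I₂ = I₁ω₁ / ω₂ = (5.94)(3.26) / (1.42) = 13.64 kg·m².

I₂ ≈ 13.6 kg·m²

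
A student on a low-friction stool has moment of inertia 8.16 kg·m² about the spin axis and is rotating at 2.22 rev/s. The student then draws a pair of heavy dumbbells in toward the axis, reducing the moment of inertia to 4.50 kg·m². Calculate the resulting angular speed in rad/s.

ω₂ ≈ 25.3 rad/s

With no external torque about the axis, L is conserved: I₁ω₁ = I₂ω₂.
ω₂ = I₁ω₁ / I₂ = (8.160)(2.22 rev/s) / (4.500) = 4.026 rev/s = 25.29 rad/s.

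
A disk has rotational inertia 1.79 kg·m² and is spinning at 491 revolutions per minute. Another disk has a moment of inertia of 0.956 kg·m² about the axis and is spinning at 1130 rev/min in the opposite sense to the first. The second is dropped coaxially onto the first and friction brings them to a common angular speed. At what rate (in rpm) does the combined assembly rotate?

The coupling torques are internal; angular momentum about the shared axis is conserved.
Taking A's sense as positive: L = (1.790)(491) − (0.9560)(1130) = -201.4 kg·m²·rpm.
Combined I = 1.790 + 0.9560 = 2.746 kg·m².
ω_f = L / I = -201.4 / 2.746 = -73.34 rpm.

|ω_f| ≈ 73.3 rpm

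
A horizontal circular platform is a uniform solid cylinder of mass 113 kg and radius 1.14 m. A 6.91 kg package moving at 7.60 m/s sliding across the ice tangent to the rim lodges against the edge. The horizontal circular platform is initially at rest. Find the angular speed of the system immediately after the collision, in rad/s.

About the central axle the impulsive forces during the collision are internal, so angular momentum about that axis is conserved.
I_p = ½(113)(1.14)² = 73.43 kg·m². Taking the sense of the package's angular momentum as positive, L_{package} = m v R = (6.91)(7.60)(1.14) = 59.87 kg·m²/s.
L_i = 0 + 59.87 = 59.87 kg·m²/s.
After sticking, I_f = I_p + m R² = 73.43 + (6.91)(1.14)² = 82.41 kg·m².
ω_f = L_i / I_f = 59.87 / 82.41 = 0.7265 rad/s.

|ω_f| ≈ 0.726 rad/s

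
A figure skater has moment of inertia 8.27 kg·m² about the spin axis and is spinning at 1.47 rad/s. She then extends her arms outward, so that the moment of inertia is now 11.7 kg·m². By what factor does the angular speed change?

ω₂/ω₁ ≈ 0.707

No external torque acts about the spin axis, so angular momentum is conserved.
ω₂/ω₁ = I₁/I₂ = 8.270 / 11.70 = 0.7068.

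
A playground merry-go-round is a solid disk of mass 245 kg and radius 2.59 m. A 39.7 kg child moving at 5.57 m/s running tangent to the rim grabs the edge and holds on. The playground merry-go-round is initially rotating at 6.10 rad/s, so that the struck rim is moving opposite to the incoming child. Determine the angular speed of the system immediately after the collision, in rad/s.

The axle reaction passes through the axle and exerts no torque about it; angular momentum about the axle is conserved through the impact.
I_p = ½(245)(2.59)² = 821.7 kg·m². Taking the sense of the child's angular momentum as positive, L_{child} = m v R = (39.7)(5.57)(2.59) = 572.7 kg·m²/s.
L_i = −I_p ω_p + m v R = −(821.7)(6.10) + 572.7 = -4440 kg·m²/s.
After sticking, I_f = I_p + m R² = 821.7 + (39.7)(2.59)² = 1088 kg·m².
ω_f = L_i / I_f = -4440 / 1088 = -4.081 rad/s.

|ω_f| ≈ 4.08 rad/s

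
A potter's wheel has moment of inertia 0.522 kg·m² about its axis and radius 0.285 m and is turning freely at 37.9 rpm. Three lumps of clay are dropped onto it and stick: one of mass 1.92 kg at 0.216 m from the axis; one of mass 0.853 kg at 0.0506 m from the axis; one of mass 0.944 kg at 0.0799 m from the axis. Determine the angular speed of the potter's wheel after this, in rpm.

No external torque acts about the axis; L_before = L_after.
Added inertia Σmr² = (1.92)(0.216)² + (0.853)(0.0506)² + (0.944)(0.0799)² = 0.09779 kg·m²; I_f = 0.5220 + 0.09779 = 0.6198 kg·m².
ω_f = I_p ω_i / I_f = (0.5220)(37.9) / 0.6198 = 31.92 rpm.

ω_f ≈ 31.9 rpm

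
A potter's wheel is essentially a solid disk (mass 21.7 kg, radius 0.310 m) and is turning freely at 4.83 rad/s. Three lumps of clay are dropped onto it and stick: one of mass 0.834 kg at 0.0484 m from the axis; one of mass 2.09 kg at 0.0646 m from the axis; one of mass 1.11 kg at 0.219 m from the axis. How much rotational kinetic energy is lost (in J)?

energy lost ≈ 0.702 J

No external torque acts about the axis; L_before = L_after.
I_p = ½(21.7)(0.310)² = 1.043 kg·m².
Added inertia Σmr² = (0.834)(0.0484)² + (2.09)(0.0646)² + (1.11)(0.219)² = 0.06391 kg·m²; I_f = 1.043 + 0.06391 = 1.107 kg·m².
ω_f = I_p ω_i / I_f = (1.043)(4.83) / 1.107 = 4.551 rad/s.
KE_i = ½(1.043)(4.830 rad/s)² = 12.16 J; KE_f = ½(1.107)(4.551)² = 11.46 J.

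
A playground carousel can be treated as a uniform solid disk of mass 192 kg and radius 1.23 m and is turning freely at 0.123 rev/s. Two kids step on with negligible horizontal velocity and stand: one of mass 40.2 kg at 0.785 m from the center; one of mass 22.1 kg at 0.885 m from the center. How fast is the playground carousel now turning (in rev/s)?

ω_f ≈ 0.0954 rev/s

The added mass arrives with no angular momentum about the center, and any external torque about the center is negligible, so the system's angular momentum is conserved.
I_p = ½(192)(1.23)² = 145.2 kg·m².
Added inertia Σmr² = (40.2)(0.785)² + (22.1)(0.885)² = 42.08 kg·m²; I_f = 145.2 + 42.08 = 187.3 kg·m².
ω_f = I_p ω_i / I_f = (145.2)(0.123) / 187.3 = 0.09537 rev/s.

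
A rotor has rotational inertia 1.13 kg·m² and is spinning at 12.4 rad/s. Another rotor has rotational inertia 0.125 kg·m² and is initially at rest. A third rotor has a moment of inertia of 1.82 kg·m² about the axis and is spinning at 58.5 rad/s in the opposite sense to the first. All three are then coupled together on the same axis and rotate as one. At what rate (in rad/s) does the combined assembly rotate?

The coupling torques are internal; angular momentum about the shared axis is conserved.
Taking A's sense as positive: L = (1.130)(12.4) − (1.820)(58.5) = -92.46 kg·m²·rad/s.
Combined I = 1.130 + 0.1250 + 1.820 = 3.075 kg·m².
ω_f = L / I = -92.46 / 3.075 = -30.07 rad/s.

|ω_f| ≈ 30.1 rad/s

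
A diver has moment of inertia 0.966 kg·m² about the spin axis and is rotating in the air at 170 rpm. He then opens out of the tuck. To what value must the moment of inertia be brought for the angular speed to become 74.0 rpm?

I₂ ≈ 2.22 kg·m²

Angular momentum about the spin axis is conserved since the torque about it is zero.
I₂ = I₁ω₁ / ω₂ = (0.966)(170) / (74.0) = 2.219 kg·m².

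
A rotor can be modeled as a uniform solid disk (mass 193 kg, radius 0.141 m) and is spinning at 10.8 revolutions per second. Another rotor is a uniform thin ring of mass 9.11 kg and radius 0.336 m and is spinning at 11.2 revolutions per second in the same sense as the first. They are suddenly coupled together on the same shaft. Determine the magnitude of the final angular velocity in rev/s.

|ω_f| ≈ 10.9 rev/s

The coupling torques are internal; angular momentum about the shared axis is conserved.
Moments of inertia: I_A = ½(193)(0.141)² = 1.919 kg·m²; I_B = (9.11)(0.336)² = 1.028 kg·m².
Taking A's sense as positive: L = (1.919)(10.8) + (1.028)(11.2) = 32.24 kg·m²·rev/s.
Combined I = 1.919 + 1.028 = 2.947 kg·m².
ω_f = L / I = 32.24 / 2.947 = 10.94 rev/s.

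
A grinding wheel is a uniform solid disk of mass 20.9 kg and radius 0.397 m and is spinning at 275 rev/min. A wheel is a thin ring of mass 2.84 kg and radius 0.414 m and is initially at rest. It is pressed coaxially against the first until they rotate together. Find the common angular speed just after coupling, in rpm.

No external torque acts about the common axis, so total angular momentum is conserved.
Moments of inertia: I_A = ½(20.9)(0.397)² = 1.647 kg·m²; I_B = (2.84)(0.414)² = 0.4868 kg·m².
Taking A's sense as positive: L = (1.647)(275) = 452.9 kg·m²·rpm.
Combined I = 1.647 + 0.4868 = 2.134 kg·m².
ω_f = L / I = 452.9 / 2.134 = 212.3 rpm.

|ω_f| ≈ 212 rpm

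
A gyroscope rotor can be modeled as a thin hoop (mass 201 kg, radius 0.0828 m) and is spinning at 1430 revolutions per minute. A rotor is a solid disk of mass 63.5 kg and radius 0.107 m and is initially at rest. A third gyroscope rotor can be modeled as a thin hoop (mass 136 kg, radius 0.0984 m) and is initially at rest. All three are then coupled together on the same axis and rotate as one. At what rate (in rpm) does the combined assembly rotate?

|ω_f| ≈ 644 rpm

The coupling torques are internal; angular momentum about the shared axis is conserved.
Moments of inertia: I_A = (201)(0.0828)² = 1.378 kg·m²; I_B = ½(63.5)(0.107)² = 0.3635 kg·m²; I_C = (136)(0.0984)² = 1.317 kg·m².
Taking A's sense as positive: L = (1.378)(1430) = 1971 kg·m²·rpm.
Combined I = 1.378 + 0.3635 + 1.317 = 3.058 kg·m².
ω_f = L / I = 1971 / 3.058 = 644.3 rpm.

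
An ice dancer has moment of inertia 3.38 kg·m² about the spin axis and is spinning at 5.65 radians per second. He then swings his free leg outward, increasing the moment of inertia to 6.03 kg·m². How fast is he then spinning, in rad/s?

ω₂ ≈ 3.17 rad/s

With no external torque about the axis, L is conserved: I₁ω₁ = I₂ω₂.
ω₂ = I₁ω₁ / I₂ = (3.380)(5.65 rad/s) / (6.030) = 3.167 rad/s.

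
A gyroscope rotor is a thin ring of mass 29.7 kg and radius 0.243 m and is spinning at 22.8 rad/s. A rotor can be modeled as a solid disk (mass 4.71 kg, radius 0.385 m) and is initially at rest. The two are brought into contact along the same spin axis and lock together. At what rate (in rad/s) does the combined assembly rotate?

The coupling torques are internal; angular momentum about the shared axis is conserved.
Moments of inertia: I_A = (29.7)(0.243)² = 1.754 kg·m²; I_B = ½(4.71)(0.385)² = 0.3491 kg·m².
Taking A's sense as positive: L = (1.754)(22.8) = 39.99 kg·m²·rad/s.
Combined I = 1.754 + 0.3491 = 2.103 kg·m².
ω_f = L / I = 39.99 / 2.103 = 19.02 rad/s.

|ω_f| ≈ 19.0 rad/s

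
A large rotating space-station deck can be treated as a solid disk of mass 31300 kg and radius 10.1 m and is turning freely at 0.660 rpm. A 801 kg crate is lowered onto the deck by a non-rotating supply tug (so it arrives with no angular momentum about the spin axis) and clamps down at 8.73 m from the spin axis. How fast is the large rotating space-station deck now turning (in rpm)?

ω_f ≈ 0.636 rpm

The added mass arrives with no angular momentum about the spin axis, and any external torque about the spin axis is negligible, so the system's angular momentum is conserved.
I_p = ½(31300)(10.1)² = 1.596e+06 kg·m².
Added inertia Σmr² = (801)(8.73)² = 61050 kg·m²; I_f = 1.596e+06 + 61050 = 1.658e+06 kg·m².
ω_f = I_p ω_i / I_f = (1.596e+06)(0.660) / 1.658e+06 = 0.6357 rpm.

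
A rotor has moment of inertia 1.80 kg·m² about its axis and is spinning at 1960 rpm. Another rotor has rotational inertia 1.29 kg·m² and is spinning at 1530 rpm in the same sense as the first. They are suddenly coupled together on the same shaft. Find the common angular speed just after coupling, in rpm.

|ω_f| ≈ 1780 rpm

The coupling torques are internal; angular momentum about the shared axis is conserved.
Taking A's sense as positive: L = (1.800)(1960) + (1.290)(1530) = 5502 kg·m²·rpm.
Combined I = 1.800 + 1.290 = 3.090 kg·m².
ω_f = L / I = 5502 / 3.090 = 1780 rpm.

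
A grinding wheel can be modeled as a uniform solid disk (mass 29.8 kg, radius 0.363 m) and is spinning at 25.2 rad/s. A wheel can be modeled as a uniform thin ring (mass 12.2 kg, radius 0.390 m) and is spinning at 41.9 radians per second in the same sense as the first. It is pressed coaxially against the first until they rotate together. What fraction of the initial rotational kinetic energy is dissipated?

fraction ≈ 0.0591

The coupling torques are internal; angular momentum about the shared axis is conserved.
Moments of inertia: I_A = ½(29.8)(0.363)² = 1.963 kg·m²; I_B = (12.2)(0.390)² = 1.856 kg·m².
Taking A's sense as positive: L = (1.963)(25.2) + (1.856)(41.9) = 127.2 kg·m²·rad/s.
Combined I = 1.963 + 1.856 = 3.819 kg·m².
ω_f = L / I = 127.2 / 3.819 = 33.31 rad/s.
KE_i = ½ΣIω² = 2252 J; KE_f = ½(3.819)(33.31)² = 2119 J.
Fraction dissipated = (KE_i − KE_f)/KE_i = 0.05906.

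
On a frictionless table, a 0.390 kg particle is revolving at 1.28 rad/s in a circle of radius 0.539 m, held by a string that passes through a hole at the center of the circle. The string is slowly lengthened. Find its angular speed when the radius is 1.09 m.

ω₂ ≈ 0.313 rad/s

The constraining force is radial, so m r² ω about the center is conserved.
ω₂ = ω₁ (r₁/r₂)² = (1.28)(0.539/1.09)² = 0.3130 rad/s.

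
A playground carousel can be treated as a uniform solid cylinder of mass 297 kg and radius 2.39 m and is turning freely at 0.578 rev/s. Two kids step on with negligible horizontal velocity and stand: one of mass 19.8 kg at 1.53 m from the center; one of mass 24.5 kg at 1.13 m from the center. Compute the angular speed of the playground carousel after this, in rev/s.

No external torque acts about the center; L_before = L_after.
I_p = ½(297)(2.39)² = 848.2 kg·m².
Added inertia Σmr² = (19.8)(1.53)² + (24.5)(1.13)² = 77.63 kg·m²; I_f = 848.2 + 77.63 = 925.9 kg·m².
ω_f = I_p ω_i / I_f = (848.2)(0.578) / 925.9 = 0.5295 rev/s.

ω_f ≈ 0.530 rev/s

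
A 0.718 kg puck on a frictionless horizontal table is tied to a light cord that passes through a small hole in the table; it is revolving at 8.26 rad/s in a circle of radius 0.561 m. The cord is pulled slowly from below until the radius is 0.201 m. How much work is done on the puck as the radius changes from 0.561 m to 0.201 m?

No torque about the axis ⇒ m r₁² ω₁ = m r₂² ω₂.
ω₂ = ω₁ (r₁/r₂)² = (8.26)(0.561/0.201)² = 64.34 rad/s.
W = ΔKE = ½m(v₂² − v₁²) = 52.34 J.

W ≈ 52.3 J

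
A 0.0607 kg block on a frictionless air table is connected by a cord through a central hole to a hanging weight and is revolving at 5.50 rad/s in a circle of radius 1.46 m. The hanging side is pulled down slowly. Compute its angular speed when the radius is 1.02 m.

The constraining force is radial, so m r² ω about the center is conserved.
ω₂ = ω₁ (r₁/r₂)² = (5.50)(1.46/1.02)² = 11.27 rad/s.

ω₂ ≈ 11.3 rad/s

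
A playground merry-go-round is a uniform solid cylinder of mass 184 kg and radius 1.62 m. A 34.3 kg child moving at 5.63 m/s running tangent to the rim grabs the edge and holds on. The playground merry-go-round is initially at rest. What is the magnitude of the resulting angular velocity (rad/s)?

|ω_f| ≈ 0.944 rad/s

The axle reaction passes through the axle and exerts no torque about it; angular momentum about the axle is conserved through the impact.
I_p = ½(184)(1.62)² = 241.4 kg·m². Taking the sense of the child's angular momentum as positive, L_{child} = m v R = (34.3)(5.63)(1.62) = 312.8 kg·m²/s.
L_i = 0 + 312.8 = 312.8 kg·m²/s.
After sticking, I_f = I_p + m R² = 241.4 + (34.3)(1.62)² = 331.5 kg·m².
ω_f = L_i / I_f = 312.8 / 331.5 = 0.9438 rad/s.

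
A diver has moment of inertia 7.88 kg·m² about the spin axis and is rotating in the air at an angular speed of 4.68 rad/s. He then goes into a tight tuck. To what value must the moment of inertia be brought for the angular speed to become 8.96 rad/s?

With no external torque about the axis, L is conserved: I₁ω₁ = I₂ω₂.
I₂ = I₁ω₁ / ω₂ = (7.88)(4.68) / (8.96) = 4.116 kg·m².

I₂ ≈ 4.12 kg·m²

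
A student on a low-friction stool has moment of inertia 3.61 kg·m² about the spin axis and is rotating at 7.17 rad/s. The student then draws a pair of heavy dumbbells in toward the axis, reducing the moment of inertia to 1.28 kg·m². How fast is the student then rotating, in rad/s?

ω₂ ≈ 20.2 rad/s

Angular momentum about the spin axis is conserved since the torque about it is zero.
ω₂ = I₁ω₁ / I₂ = (3.610)(7.17 rad/s) / (1.280) = 20.22 rad/s.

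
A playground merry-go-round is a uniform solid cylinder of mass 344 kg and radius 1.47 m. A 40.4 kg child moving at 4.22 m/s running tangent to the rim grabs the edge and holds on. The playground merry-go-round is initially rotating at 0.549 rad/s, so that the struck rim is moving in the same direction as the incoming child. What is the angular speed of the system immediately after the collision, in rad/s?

The axle reaction passes through the axle and exerts no torque about it; angular momentum about the axle is conserved through the impact.
I_p = ½(344)(1.47)² = 371.7 kg·m². Taking the sense of the child's angular momentum as positive, L_{child} = m v R = (40.4)(4.22)(1.47) = 250.6 kg·m²/s.
L_i = +I_p ω_p + m v R = +(371.7)(0.549) + 250.6 = 454.7 kg·m²/s.
After sticking, I_f = I_p + m R² = 371.7 + (40.4)(1.47)² = 459.0 kg·m².
ω_f = L_i / I_f = 454.7 / 459.0 = 0.9906 rad/s.

|ω_f| ≈ 0.991 rad/s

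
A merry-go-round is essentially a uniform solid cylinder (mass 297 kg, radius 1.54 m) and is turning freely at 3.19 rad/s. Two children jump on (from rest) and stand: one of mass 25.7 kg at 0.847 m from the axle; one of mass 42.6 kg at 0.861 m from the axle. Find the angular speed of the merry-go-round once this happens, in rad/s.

No external torque acts about the axle; L_before = L_after.
I_p = ½(297)(1.54)² = 352.2 kg·m².
Added inertia Σmr² = (25.7)(0.847)² + (42.6)(0.861)² = 50.02 kg·m²; I_f = 352.2 + 50.02 = 402.2 kg·m².
ω_f = I_p ω_i / I_f = (352.2)(3.19) / 402.2 = 2.793 rad/s.

ω_f ≈ 2.79 rad/s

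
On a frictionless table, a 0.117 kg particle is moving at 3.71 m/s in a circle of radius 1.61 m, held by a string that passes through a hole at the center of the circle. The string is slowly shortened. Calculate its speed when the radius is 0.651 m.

The only horizontal force on the mass is along the cord (radial), so it exerts no torque about the hole and angular momentum m v r is conserved.
v₂ = v₁ r₁ / r₂ = (3.71)(1.61) / (0.651) = 9.175 m/s.

v₂ ≈ 9.18 m/s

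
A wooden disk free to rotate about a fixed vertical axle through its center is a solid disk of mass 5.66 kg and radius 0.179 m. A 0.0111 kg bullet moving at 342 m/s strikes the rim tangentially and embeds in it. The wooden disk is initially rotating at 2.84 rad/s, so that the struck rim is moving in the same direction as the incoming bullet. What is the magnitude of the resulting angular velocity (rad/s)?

|ω_f| ≈ 10.3 rad/s

About the axle the impulsive forces during the collision are internal, so angular momentum about that axis is conserved.
I_p = ½(5.66)(0.179)² = 0.09068 kg·m². Taking the sense of the bullet's angular momentum as positive, L_{bullet} = m v R = (0.0111)(342)(0.179) = 0.6795 kg·m²/s.
L_i = +I_p ω_p + m v R = +(0.09068)(2.84) + 0.6795 = 0.9370 kg·m²/s.
After sticking, I_f = I_p + m R² = 0.09068 + (0.0111)(0.179)² = 0.09103 kg·m².
ω_f = L_i / I_f = 0.9370 / 0.09103 = 10.29 rad/s.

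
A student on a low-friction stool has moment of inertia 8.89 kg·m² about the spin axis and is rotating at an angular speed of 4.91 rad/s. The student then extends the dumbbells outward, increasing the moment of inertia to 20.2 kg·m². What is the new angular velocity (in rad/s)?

ω₂ ≈ 2.16 rad/s

With no external torque about the axis, L is conserved: I₁ω₁ = I₂ω₂.
ω₂ = I₁ω₁ / I₂ = (8.890)(4.91 rad/s) / (20.20) = 2.161 rad/s.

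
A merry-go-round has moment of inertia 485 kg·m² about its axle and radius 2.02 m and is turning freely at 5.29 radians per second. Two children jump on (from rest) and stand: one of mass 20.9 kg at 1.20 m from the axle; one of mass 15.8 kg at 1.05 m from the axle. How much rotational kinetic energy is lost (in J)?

No external torque acts about the axle; L_before = L_after.
Added inertia Σmr² = (20.9)(1.20)² + (15.8)(1.05)² = 47.52 kg·m²; I_f = 485.0 + 47.52 = 532.5 kg·m².
ω_f = I_p ω_i / I_f = (485.0)(5.29) / 532.5 = 4.818 rad/s.
KE_i = ½(485.0)(5.290 rad/s)² = 6786 J; KE_f = ½(532.5)(4.818)² = 6181 J.

energy lost ≈ 606 J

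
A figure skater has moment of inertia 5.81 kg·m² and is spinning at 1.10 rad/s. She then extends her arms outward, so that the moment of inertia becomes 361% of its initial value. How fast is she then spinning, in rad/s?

ω₂ ≈ 0.305 rad/s

With no external torque about the axis, L is conserved: I₁ω₁ = I₂ω₂.
I₂ = 3.61 × 5.81 = 20.97 kg·m².
ω₂ = I₁ω₁ / I₂ = (5.810)(1.10 rad/s) / (20.97) = 0.3047 rad/s.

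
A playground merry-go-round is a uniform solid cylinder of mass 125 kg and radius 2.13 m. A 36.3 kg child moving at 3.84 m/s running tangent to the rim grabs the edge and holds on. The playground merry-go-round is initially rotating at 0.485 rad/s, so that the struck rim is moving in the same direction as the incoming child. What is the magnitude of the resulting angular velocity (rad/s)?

The axle reaction passes through the axle and exerts no torque about it; angular momentum about the axle is conserved through the impact.
I_p = ½(125)(2.13)² = 283.6 kg·m². Taking the sense of the child's angular momentum as positive, L_{child} = m v R = (36.3)(3.84)(2.13) = 296.9 kg·m²/s.
L_i = +I_p ω_p + m v R = +(283.6)(0.485) + 296.9 = 434.4 kg·m²/s.
After sticking, I_f = I_p + m R² = 283.6 + (36.3)(2.13)² = 448.2 kg·m².
ω_f = L_i / I_f = 434.4 / 448.2 = 0.9692 rad/s.

|ω_f| ≈ 0.969 rad/s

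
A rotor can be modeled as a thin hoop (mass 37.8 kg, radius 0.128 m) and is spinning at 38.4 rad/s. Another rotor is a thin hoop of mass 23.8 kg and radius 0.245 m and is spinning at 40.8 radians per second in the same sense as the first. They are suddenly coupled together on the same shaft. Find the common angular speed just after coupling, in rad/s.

No external torque acts about the common axis, so total angular momentum is conserved.
Moments of inertia: I_A = (37.8)(0.128)² = 0.6193 kg·m²; I_B = (23.8)(0.245)² = 1.429 kg·m².
Taking A's sense as positive: L = (0.6193)(38.4) + (1.429)(40.8) = 82.07 kg·m²·rad/s.
Combined I = 0.6193 + 1.429 = 2.048 kg·m².
ω_f = L / I = 82.07 / 2.048 = 40.07 rad/s.

|ω_f| ≈ 40.1 rad/s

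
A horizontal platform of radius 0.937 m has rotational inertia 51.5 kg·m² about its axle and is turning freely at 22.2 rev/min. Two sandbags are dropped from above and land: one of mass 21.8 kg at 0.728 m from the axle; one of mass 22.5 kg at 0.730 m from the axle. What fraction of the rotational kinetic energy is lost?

No external torque acts about the axle; L_before = L_after.
Added inertia Σmr² = (21.8)(0.728)² + (22.5)(0.730)² = 23.54 kg·m²; I_f = 51.50 + 23.54 = 75.04 kg·m².
ω_f = I_p ω_i / I_f = (51.50)(22.2) / 75.04 = 15.24 rpm.
KE_i = ½(51.50)(2.325 rad/s)² = 139.2 J; KE_f = ½(75.04)(1.595)² = 95.51 J.
Fraction lost = 0.3137.

fraction ≈ 0.314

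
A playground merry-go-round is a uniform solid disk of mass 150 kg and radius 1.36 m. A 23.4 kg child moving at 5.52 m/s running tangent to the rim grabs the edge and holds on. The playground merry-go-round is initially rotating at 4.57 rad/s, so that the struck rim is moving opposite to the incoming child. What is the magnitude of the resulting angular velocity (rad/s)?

About the axle the impulsive forces during the collision are internal, so angular momentum about that axis is conserved.
I_p = ½(150)(1.36)² = 138.7 kg·m². Taking the sense of the child's angular momentum as positive, L_{child} = m v R = (23.4)(5.52)(1.36) = 175.7 kg·m²/s.
L_i = −I_p ω_p + m v R = −(138.7)(4.57) + 175.7 = -458.3 kg·m²/s.
After sticking, I_f = I_p + m R² = 138.7 + (23.4)(1.36)² = 182.0 kg·m².
ω_f = L_i / I_f = -458.3 / 182.0 = -2.518 rad/s.

|ω_f| ≈ 2.52 rad/s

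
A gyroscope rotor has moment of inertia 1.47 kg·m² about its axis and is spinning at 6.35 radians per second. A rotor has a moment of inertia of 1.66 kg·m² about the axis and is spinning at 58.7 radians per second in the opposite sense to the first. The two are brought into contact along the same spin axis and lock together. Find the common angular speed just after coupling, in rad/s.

|ω_f| ≈ 28.1 rad/s

The coupling torques are internal; angular momentum about the shared axis is conserved.
Taking A's sense as positive: L = (1.470)(6.35) − (1.660)(58.7) = -88.11 kg·m²·rad/s.
Combined I = 1.470 + 1.660 = 3.130 kg·m².
ω_f = L / I = -88.11 / 3.130 = -28.15 rad/s.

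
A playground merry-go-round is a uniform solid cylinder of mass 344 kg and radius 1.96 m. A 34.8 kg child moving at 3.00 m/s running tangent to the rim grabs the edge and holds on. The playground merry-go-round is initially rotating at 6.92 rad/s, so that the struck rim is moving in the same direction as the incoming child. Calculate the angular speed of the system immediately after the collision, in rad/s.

About the axle the impulsive forces during the collision are internal, so angular momentum about that axis is conserved.
I_p = ½(344)(1.96)² = 660.8 kg·m². Taking the sense of the child's angular momentum as positive, L_{child} = m v R = (34.8)(3.00)(1.96) = 204.6 kg·m²/s.
L_i = +I_p ω_p + m v R = +(660.8)(6.92) + 204.6 = 4777 kg·m²/s.
After sticking, I_f = I_p + m R² = 660.8 + (34.8)(1.96)² = 794.4 kg·m².
ω_f = L_i / I_f = 4777 / 794.4 = 6.013 rad/s.

|ω_f| ≈ 6.01 rad/s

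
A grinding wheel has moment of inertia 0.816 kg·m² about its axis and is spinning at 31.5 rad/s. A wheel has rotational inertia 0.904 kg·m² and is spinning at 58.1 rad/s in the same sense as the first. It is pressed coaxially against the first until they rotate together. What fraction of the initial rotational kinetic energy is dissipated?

No external torque acts about the common axis, so total angular momentum is conserved.
Taking A's sense as positive: L = (0.8160)(31.5) + (0.9040)(58.1) = 78.23 kg·m²·rad/s.
Combined I = 0.8160 + 0.9040 = 1.720 kg·m².
ω_f = L / I = 78.23 / 1.720 = 45.48 rad/s.
KE_i = ½ΣIω² = 1931 J; KE_f = ½(1.720)(45.48)² = 1779 J.
Fraction dissipated = (KE_i − KE_f)/KE_i = 0.07859.

fraction ≈ 0.0786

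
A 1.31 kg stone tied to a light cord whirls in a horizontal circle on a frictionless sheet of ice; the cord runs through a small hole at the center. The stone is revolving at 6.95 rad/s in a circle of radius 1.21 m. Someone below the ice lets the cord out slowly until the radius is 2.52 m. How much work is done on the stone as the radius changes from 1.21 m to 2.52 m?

W ≈ -35.6 J

The constraining force is radial, so m r² ω about the center is conserved.
ω₂ = ω₁ (r₁/r₂)² = (6.95)(1.21/2.52)² = 1.602 rad/s.
W = ΔKE = ½m(v₂² − v₁²) = -35.64 J.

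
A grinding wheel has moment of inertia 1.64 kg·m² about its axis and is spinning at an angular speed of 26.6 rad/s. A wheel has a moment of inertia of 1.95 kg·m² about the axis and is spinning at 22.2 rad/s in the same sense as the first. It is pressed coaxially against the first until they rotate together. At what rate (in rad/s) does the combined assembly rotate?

|ω_f| ≈ 24.2 rad/s

No external torque acts about the common axis, so total angular momentum is conserved.
Taking A's sense as positive: L = (1.640)(26.6) + (1.950)(22.2) = 86.91 kg·m²·rad/s.
Combined I = 1.640 + 1.950 = 3.590 kg·m².
ω_f = L / I = 86.91 / 3.590 = 24.21 rad/s.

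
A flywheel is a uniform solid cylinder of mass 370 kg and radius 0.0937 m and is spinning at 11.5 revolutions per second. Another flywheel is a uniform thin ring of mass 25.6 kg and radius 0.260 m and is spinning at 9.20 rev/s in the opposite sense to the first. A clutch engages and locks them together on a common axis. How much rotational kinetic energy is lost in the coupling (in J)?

ΔKE lost ≈ 7090 J

The coupling torques are internal; angular momentum about the shared axis is conserved.
Moments of inertia: I_A = ½(370)(0.0937)² = 1.624 kg·m²; I_B = (25.6)(0.260)² = 1.731 kg·m².
Taking A's sense as positive: L = (1.624)(11.5) − (1.731)(9.20) = 2.758 kg·m²·rev/s.
Combined I = 1.624 + 1.731 = 3.355 kg·m².
ω_f = L / I = 2.758 / 3.355 = 0.8220 rev/s.
KE_i = ½ΣIω² = 7131 J; KE_f = ½(3.355)(5.165)² = 44.74 J.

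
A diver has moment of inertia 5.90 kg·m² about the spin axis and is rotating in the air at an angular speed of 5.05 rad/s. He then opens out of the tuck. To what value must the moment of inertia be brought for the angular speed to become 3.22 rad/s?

I₂ ≈ 9.25 kg·m²

Angular momentum about the spin axis is conserved since the torque about it is zero.
I₂ = I₁ω₁ / ω₂ = (5.90)(5.05) / (3.22) = 9.253 kg·m².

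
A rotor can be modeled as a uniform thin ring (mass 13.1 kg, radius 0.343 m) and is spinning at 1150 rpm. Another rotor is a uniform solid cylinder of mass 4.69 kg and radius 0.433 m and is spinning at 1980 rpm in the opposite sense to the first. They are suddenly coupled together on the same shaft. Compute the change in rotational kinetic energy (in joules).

The coupling torques are internal; angular momentum about the shared axis is conserved.
Moments of inertia: I_A = (13.1)(0.343)² = 1.541 kg·m²; I_B = ½(4.69)(0.433)² = 0.4397 kg·m².
Taking A's sense as positive: L = (1.541)(1150) − (0.4397)(1980) = 901.9 kg·m²·rpm.
Combined I = 1.541 + 0.4397 = 1.981 kg·m².
ω_f = L / I = 901.9 / 1.981 = 455.3 rpm.
KE_i = ½ΣIω² = 20630 J; KE_f = ½(1.981)(47.68)² = 2251 J.

ΔKE ≈ -18400 J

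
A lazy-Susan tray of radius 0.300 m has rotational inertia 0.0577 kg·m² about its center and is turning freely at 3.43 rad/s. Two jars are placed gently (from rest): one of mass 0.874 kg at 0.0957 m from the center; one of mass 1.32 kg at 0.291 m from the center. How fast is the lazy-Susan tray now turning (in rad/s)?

No external torque acts about the center; L_before = L_after.
Added inertia Σmr² = (0.874)(0.0957)² + (1.32)(0.291)² = 0.1198 kg·m²; I_f = 0.05770 + 0.1198 = 0.1775 kg·m².
ω_f = I_p ω_i / I_f = (0.05770)(3.43) / 0.1775 = 1.115 rad/s.

ω_f ≈ 1.12 rad/s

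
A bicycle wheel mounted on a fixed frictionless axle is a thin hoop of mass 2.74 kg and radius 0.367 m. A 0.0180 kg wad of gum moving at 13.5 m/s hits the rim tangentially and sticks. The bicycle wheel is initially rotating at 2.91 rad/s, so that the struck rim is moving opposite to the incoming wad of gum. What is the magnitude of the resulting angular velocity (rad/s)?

|ω_f| ≈ 2.65 rad/s

About the axle the impulsive forces during the collision are internal, so angular momentum about that axis is conserved.
I_p = (2.74)(0.367)² = 0.3690 kg·m². Taking the sense of the wad of gum's angular momentum as positive, L_{wad} = m v R = (0.0180)(13.5)(0.367) = 0.08918 kg·m²/s.
L_i = −I_p ω_p + m v R = −(0.3690)(2.91) + 0.08918 = -0.9847 kg·m²/s.
After sticking, I_f = I_p + m R² = 0.3690 + (0.0180)(0.367)² = 0.3715 kg·m².
ω_f = L_i / I_f = -0.9847 / 0.3715 = -2.651 rad/s.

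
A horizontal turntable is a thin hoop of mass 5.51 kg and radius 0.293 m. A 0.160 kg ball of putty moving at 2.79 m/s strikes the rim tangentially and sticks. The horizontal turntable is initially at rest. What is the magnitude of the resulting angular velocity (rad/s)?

About the axle the impulsive forces during the collision are internal, so angular momentum about that axis is conserved.
I_p = (5.51)(0.293)² = 0.4730 kg·m². Taking the sense of the ball of putty's angular momentum as positive, L_{ball} = m v R = (0.160)(2.79)(0.293) = 0.1308 kg·m²/s.
L_i = 0 + 0.1308 = 0.1308 kg·m²/s.
After sticking, I_f = I_p + m R² = 0.4730 + (0.160)(0.293)² = 0.4868 kg·m².
ω_f = L_i / I_f = 0.1308 / 0.4868 = 0.2687 rad/s.

|ω_f| ≈ 0.269 rad/s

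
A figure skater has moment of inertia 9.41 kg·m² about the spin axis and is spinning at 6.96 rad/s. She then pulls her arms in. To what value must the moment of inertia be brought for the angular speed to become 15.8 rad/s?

I₂ ≈ 4.15 kg·m²

With no external torque about the axis, L is conserved: I₁ω₁ = I₂ω₂.
I₂ = I₁ω₁ / ω₂ = (9.41)(6.96) / (15.8) = 4.145 kg·m².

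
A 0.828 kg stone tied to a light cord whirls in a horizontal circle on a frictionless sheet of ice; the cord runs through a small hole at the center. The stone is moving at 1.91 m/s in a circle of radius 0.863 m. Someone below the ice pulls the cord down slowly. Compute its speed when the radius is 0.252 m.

Central (radial) force ⇒ zero torque about the center ⇒ m v r is constant.
v₂ = v₁ r₁ / r₂ = (1.91)(0.863) / (0.252) = 6.541 m/s.

v₂ ≈ 6.54 m/s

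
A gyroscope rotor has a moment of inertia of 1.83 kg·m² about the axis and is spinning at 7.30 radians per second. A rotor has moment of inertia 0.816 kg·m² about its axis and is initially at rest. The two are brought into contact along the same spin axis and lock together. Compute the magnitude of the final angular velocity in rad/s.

|ω_f| ≈ 5.05 rad/s

No external torque acts about the common axis, so total angular momentum is conserved.
Taking A's sense as positive: L = (1.830)(7.30) = 13.36 kg·m²·rad/s.
Combined I = 1.830 + 0.8160 = 2.646 kg·m².
ω_f = L / I = 13.36 / 2.646 = 5.049 rad/s.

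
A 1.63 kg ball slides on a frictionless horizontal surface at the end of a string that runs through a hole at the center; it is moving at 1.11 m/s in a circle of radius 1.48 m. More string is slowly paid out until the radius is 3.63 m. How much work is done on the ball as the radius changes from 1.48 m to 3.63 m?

The only horizontal force on the mass is along the cord (radial), so it exerts no torque about the hole and angular momentum m v r is conserved.
v₂ = v₁ r₁ / r₂ = (1.11)(1.48) / (3.63) = 0.4526 m/s.
W = ΔKE = ½m(v₂² − v₁²) = -0.8372 J.

W ≈ -0.837 J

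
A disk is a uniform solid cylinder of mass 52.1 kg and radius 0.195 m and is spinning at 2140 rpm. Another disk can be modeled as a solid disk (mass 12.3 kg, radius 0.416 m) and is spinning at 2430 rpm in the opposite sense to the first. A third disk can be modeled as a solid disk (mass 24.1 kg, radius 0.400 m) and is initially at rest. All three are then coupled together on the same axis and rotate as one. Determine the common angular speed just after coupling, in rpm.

|ω_f| ≈ 117 rpm

No external torque acts about the common axis, so total angular momentum is conserved.
Moments of inertia: I_A = ½(52.1)(0.195)² = 0.9906 kg·m²; I_B = ½(12.3)(0.416)² = 1.064 kg·m²; I_C = ½(24.1)(0.400)² = 1.928 kg·m².
Taking A's sense as positive: L = (0.9906)(2140) − (1.064)(2430) = -466.5 kg·m²·rpm.
Combined I = 0.9906 + 1.064 + 1.928 = 3.983 kg·m².
ω_f = L / I = -466.5 / 3.983 = -117.1 rpm.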